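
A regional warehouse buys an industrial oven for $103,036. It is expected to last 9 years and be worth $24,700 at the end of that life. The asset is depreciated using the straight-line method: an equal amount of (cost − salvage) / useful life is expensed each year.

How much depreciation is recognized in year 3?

Depreciable base = $103,036 − $24,700 = $78,336.
Annual expense = $78,336 / 9 = $8,704.

$8,704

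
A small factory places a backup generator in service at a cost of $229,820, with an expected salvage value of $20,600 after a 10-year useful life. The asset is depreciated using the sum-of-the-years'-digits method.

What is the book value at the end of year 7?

Depreciable base = $229,820 − $20,600 = $209,220.
Sum of the years' digits = 10+9+8+7+6+5+4+3+2+1 = 55.
Year 1: $209,220 × 10/55 = $38,040. Book value $191,780.
Year 2: $209,220 × 9/55 = $34,236. Book value $157,544.
Year 3: $209,220 × 8/55 = $30,432. Book value $127,112.
Year 4: $209,220 × 7/55 = $26,628. Book value $100,484.
Year 5: $209,220 × 6/55 = $22,824. Book value $77,660.
Year 6: $209,220 × 5/55 = $19,020. Book value $58,640.
Year 7: $209,220 × 4/55 = $15,216. Book value $43,424.

$43,424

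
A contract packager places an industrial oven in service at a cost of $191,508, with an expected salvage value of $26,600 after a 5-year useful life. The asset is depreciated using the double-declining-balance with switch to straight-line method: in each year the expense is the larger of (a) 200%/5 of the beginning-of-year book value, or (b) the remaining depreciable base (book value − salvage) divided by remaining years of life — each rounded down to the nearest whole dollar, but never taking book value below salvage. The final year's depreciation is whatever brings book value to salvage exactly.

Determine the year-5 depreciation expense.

Depreciable base = $191,508 − $26,600 = $164,908.
Year 1: DB = ⌊$191,508 × 200%/5⌋ = $76,603; SL = ⌊$164,908/5⌋ = $32,981 → take DB $76,603. Book value $114,905.
Year 2: DB = ⌊$114,905 × 200%/5⌋ = $45,962; SL = ⌊$88,305/4⌋ = $22,076 → take DB $45,962. Book value $68,943.
Year 3: DB = ⌊$68,943 × 200%/5⌋ = $27,577; SL = ⌊$42,343/3⌋ = $14,114 → take DB $27,577. Book value $41,366.
Year 4: DB = ⌊$41,366 × 200%/5⌋ = $16,546; SL = ⌊$14,766/2⌋ = $7,383 → take DB $16,546, capped at $14,766. Book value $26,600.
Year 5 (final): $26,600 − $26,600 = $0. Book value $26,600.

$0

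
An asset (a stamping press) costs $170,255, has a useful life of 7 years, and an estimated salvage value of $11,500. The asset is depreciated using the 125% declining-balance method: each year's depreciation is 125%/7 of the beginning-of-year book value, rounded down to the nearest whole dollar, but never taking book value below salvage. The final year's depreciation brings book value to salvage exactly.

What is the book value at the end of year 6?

Depreciable base = $170,255 − $11,500 = $158,755.
Year 1: ⌊$170,255 × 125%/7⌋ = $30,402. Book value $139,853.
Year 2: ⌊$139,853 × 125%/7⌋ = $24,973. Book value $114,880.
Year 3: ⌊$114,880 × 125%/7⌋ = $20,514. Book value $94,366.
Year 4: ⌊$94,366 × 125%/7⌋ = $16,851. Book value $77,515.
Year 5: ⌊$77,515 × 125%/7⌋ = $13,841. Book value $63,674.
Year 6: ⌊$63,674 × 125%/7⌋ = $11,370. Book value $52,304.

$52,304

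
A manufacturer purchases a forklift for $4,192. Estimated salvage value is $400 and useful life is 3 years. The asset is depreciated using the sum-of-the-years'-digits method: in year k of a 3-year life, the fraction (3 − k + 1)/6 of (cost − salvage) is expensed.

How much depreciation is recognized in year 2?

Depreciable base = $4,192 − $400 = $3,792.
Sum of the years' digits = 3+2+1 = 6.
Year 1: $3,792 × 3/6 = $1,896. Book value $2,296.
Year 2: $3,792 × 2/6 = $1,264. Book value $1,032.

$1,264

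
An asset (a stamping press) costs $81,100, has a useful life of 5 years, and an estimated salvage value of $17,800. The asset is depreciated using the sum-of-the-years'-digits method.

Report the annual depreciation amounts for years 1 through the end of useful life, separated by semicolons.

Depreciable base = $81,100 − $17,800 = $63,300.
Sum of the years' digits = 5+4+3+2+1 = 15.
Year 1: $63,300 × 5/15 = $21,100. Book value $60,000.
Year 2: $63,300 × 4/15 = $16,880. Book value $43,120.
Year 3: $63,300 × 3/15 = $12,660. Book value $30,460.
Year 4: $63,300 × 2/15 = $8,440. Book value $22,020.
Year 5: $63,300 × 1/15 = $4,220. Book value $17,800.

$21,100; $16,880; $12,660; $8,440; $4,220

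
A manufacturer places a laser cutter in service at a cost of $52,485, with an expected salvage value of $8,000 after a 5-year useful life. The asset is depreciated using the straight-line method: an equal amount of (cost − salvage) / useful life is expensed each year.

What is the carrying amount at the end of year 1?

$43,588

Depreciable base = $52,485 − $8,000 = $44,485.
Annual expense = $44,485 / 5 = $8,897.
End of year 1: book value $43,588.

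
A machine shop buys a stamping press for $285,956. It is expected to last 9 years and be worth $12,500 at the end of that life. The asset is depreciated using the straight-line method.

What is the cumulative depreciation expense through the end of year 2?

$60,768

Depreciable base = $285,956 − $12,500 = $273,456.
Annual expense = $273,456 / 9 = $30,384.
End of year 1: book value $255,572.
End of year 2: book value $225,188.
Accumulated through year 2 = $285,956 − $225,188 = $60,768.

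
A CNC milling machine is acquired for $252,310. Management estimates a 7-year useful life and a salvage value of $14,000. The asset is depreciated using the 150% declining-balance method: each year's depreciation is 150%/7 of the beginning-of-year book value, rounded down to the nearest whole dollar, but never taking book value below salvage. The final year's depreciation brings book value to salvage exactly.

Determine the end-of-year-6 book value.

Depreciable base = $252,310 − $14,000 = $238,310.
Year 1: ⌊$252,310 × 150%/7⌋ = $54,066. Book value $198,244.
Year 2: ⌊$198,244 × 150%/7⌋ = $42,480. Book value $155,764.
Year 3: ⌊$155,764 × 150%/7⌋ = $33,378. Book value $122,386.
Year 4: ⌊$122,386 × 150%/7⌋ = $26,225. Book value $96,161.
Year 5: ⌊$96,161 × 150%/7⌋ = $20,605. Book value $75,556.
Year 6: ⌊$75,556 × 150%/7⌋ = $16,190. Book value $59,366.

$59,366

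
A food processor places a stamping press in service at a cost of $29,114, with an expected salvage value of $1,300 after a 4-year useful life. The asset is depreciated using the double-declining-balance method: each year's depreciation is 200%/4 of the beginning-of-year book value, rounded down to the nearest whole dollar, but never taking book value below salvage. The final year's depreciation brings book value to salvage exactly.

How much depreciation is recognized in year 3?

Depreciable base = $29,114 − $1,300 = $27,814.
Year 1: ⌊$29,114 × 200%/4⌋ = $14,557. Book value $14,557.
Year 2: ⌊$14,557 × 200%/4⌋ = $7,278. Book value $7,279.
Year 3: ⌊$7,279 × 200%/4⌋ = $3,639. Book value $3,640.

$3,639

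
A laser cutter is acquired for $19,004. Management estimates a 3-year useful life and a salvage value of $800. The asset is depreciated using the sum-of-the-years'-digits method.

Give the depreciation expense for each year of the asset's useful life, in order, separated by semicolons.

Depreciable base = $19,004 − $800 = $18,204.
Sum of the years' digits = 3+2+1 = 6.
Year 1: $18,204 × 3/6 = $9,102. Book value $9,902.
Year 2: $18,204 × 2/6 = $6,068. Book value $3,834.
Year 3: $18,204 × 1/6 = $3,034. Book value $800.

$9,102; $6,068; $3,034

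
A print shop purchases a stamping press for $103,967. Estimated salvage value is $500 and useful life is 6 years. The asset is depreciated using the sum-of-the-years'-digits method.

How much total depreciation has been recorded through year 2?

Depreciable base = $103,967 − $500 = $103,467.
Sum of the years' digits = 6+5+4+3+2+1 = 21.
Year 1: $103,467 × 6/21 = $29,562. Book value $74,405.
Year 2: $103,467 × 5/21 = $24,635. Book value $49,770.
Accumulated through year 2 = $103,967 − $49,770 = $54,197.

$54,197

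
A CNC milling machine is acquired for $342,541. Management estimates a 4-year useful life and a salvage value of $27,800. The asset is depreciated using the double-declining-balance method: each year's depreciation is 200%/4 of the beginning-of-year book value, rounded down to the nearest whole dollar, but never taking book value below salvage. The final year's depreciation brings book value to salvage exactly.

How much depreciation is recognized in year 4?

Depreciable base = $342,541 − $27,800 = $314,741.
Year 1: ⌊$342,541 × 200%/4⌋ = $171,270. Book value $171,271.
Year 2: ⌊$171,271 × 200%/4⌋ = $85,635. Book value $85,636.
Year 3: ⌊$85,636 × 200%/4⌋ = $42,818. Book value $42,818.
Year 4 (final): $42,818 − $27,800 = $15,018. Book value $27,800.

$15,018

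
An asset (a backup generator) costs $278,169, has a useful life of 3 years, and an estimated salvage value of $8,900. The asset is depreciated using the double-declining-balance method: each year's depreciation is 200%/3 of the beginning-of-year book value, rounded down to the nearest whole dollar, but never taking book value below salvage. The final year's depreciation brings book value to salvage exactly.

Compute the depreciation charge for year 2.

$61,815

Depreciable base = $278,169 − $8,900 = $269,269.
Year 1: ⌊$278,169 × 200%/3⌋ = $185,446. Book value $92,723.
Year 2: ⌊$92,723 × 200%/3⌋ = $61,815. Book value $30,908.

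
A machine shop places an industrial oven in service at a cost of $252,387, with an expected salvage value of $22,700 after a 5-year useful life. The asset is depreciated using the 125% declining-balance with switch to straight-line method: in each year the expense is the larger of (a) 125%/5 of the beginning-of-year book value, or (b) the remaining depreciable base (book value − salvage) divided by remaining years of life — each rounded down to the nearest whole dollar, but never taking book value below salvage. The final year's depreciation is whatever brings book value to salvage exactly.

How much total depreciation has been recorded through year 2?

$110,418

Depreciable base = $252,387 − $22,700 = $229,687.
Year 1: DB = ⌊$252,387 × 125%/5⌋ = $63,096; SL = ⌊$229,687/5⌋ = $45,937 → take DB $63,096. Book value $189,291.
Year 2: DB = ⌊$189,291 × 125%/5⌋ = $47,322; SL = ⌊$166,591/4⌋ = $41,647 → take DB $47,322. Book value $141,969.
Accumulated through year 2 = $252,387 − $141,969 = $110,418.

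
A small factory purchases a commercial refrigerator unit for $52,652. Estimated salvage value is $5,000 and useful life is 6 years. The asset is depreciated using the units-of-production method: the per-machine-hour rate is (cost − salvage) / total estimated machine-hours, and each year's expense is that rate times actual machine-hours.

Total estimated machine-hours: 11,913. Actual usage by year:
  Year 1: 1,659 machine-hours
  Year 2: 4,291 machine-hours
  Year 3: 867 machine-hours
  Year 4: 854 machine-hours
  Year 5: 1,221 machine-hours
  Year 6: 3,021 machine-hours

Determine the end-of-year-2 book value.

Depreciable base = $52,652 − $5,000 = $47,652.
Rate = $47,652 / 11,913 machine-hours = $4 per machine-hour.
Year 1: 1,659 × $4 = $6,636. Book value $46,016.
Year 2: 4,291 × $4 = $17,164. Book value $28,852.

$28,852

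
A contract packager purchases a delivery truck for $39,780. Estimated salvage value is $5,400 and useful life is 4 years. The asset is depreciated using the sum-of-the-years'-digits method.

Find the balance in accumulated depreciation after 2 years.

Depreciable base = $39,780 − $5,400 = $34,380.
Sum of the years' digits = 4+3+2+1 = 10.
Year 1: $34,380 × 4/10 = $13,752. Book value $26,028.
Year 2: $34,380 × 3/10 = $10,314. Book value $15,714.
Accumulated through year 2 = $39,780 − $15,714 = $24,066.

$24,066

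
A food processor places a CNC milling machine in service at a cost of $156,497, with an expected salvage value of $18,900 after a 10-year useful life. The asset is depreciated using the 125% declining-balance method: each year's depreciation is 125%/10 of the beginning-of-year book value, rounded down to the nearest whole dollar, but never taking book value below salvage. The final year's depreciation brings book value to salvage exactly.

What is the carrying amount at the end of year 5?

Depreciable base = $156,497 − $18,900 = $137,597.
Year 1: ⌊$156,497 × 125%/10⌋ = $19,562. Book value $136,935.
Year 2: ⌊$136,935 × 125%/10⌋ = $17,116. Book value $119,819.
Year 3: ⌊$119,819 × 125%/10⌋ = $14,977. Book value $104,842.
Year 4: ⌊$104,842 × 125%/10⌋ = $13,105. Book value $91,737.
Year 5: ⌊$91,737 × 125%/10⌋ = $11,467. Book value $80,270.

$80,270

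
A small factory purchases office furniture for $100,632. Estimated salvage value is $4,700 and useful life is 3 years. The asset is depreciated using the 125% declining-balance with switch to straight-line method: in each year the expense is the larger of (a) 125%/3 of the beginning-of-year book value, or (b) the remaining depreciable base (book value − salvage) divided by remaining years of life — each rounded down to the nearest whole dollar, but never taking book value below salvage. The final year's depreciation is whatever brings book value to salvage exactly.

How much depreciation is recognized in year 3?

$27,001

Depreciable base = $100,632 − $4,700 = $95,932.
Year 1: DB = ⌊$100,632 × 125%/3⌋ = $41,930; SL = ⌊$95,932/3⌋ = $31,977 → take DB $41,930. Book value $58,702.
Year 2: DB = ⌊$58,702 × 125%/3⌋ = $24,459; SL = ⌊$54,002/2⌋ = $27,001 → take SL $27,001. Book value $31,701.
Year 3 (final): $31,701 − $4,700 = $27,001. Book value $4,700.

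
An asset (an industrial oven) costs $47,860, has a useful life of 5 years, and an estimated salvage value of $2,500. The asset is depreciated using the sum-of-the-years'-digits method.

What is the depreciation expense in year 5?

$3,024

Depreciable base = $47,860 − $2,500 = $45,360.
Sum of the years' digits = 5+4+3+2+1 = 15.
Year 1: $45,360 × 5/15 = $15,120. Book value $32,740.
Year 2: $45,360 × 4/15 = $12,096. Book value $20,644.
Year 3: $45,360 × 3/15 = $9,072. Book value $11,572.
Year 4: $45,360 × 2/15 = $6,048. Book value $5,524.
Year 5: $45,360 × 1/15 = $3,024. Book value $2,500.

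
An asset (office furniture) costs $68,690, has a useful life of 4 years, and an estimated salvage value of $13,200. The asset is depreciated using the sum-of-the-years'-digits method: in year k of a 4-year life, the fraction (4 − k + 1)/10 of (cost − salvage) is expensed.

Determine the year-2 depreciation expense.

$16,647

Depreciable base = $68,690 − $13,200 = $55,490.
Sum of the years' digits = 4+3+2+1 = 10.
Year 1: $55,490 × 4/10 = $22,196. Book value $46,494.
Year 2: $55,490 × 3/10 = $16,647. Book value $29,847.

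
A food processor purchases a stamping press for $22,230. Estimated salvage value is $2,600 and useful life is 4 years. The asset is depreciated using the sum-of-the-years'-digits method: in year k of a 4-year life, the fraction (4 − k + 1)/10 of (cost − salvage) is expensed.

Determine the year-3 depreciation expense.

$3,926

Depreciable base = $22,230 − $2,600 = $19,630.
Sum of the years' digits = 4+3+2+1 = 10.
Year 1: $19,630 × 4/10 = $7,852. Book value $14,378.
Year 2: $19,630 × 3/10 = $5,889. Book value $8,489.
Year 3: $19,630 × 2/10 = $3,926. Book value $4,563.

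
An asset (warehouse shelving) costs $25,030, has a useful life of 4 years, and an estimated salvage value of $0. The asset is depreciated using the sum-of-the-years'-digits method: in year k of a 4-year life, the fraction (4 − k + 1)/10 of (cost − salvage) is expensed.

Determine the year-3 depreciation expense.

Depreciable base = $25,030 − $0 = $25,030.
Sum of the years' digits = 4+3+2+1 = 10.
Year 1: $25,030 × 4/10 = $10,012. Book value $15,018.
Year 2: $25,030 × 3/10 = $7,509. Book value $7,509.
Year 3: $25,030 × 2/10 = $5,006. Book value $2,503.

$5,006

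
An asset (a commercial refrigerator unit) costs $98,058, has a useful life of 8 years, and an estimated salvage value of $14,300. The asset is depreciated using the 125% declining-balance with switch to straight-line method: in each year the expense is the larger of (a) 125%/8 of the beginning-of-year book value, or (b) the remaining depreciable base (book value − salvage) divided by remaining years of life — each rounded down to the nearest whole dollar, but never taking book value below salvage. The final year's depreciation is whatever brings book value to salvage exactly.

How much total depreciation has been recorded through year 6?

Depreciable base = $98,058 − $14,300 = $83,758.
Year 1: DB = ⌊$98,058 × 125%/8⌋ = $15,321; SL = ⌊$83,758/8⌋ = $10,469 → take DB $15,321. Book value $82,737.
Year 2: DB = ⌊$82,737 × 125%/8⌋ = $12,927; SL = ⌊$68,437/7⌋ = $9,776 → take DB $12,927. Book value $69,810.
Year 3: DB = ⌊$69,810 × 125%/8⌋ = $10,907; SL = ⌊$55,510/6⌋ = $9,251 → take DB $10,907. Book value $58,903.
Year 4: DB = ⌊$58,903 × 125%/8⌋ = $9,203; SL = ⌊$44,603/5⌋ = $8,920 → take DB $9,203. Book value $49,700.
Year 5: DB = ⌊$49,700 × 125%/8⌋ = $7,765; SL = ⌊$35,400/4⌋ = $8,850 → take SL $8,850. Book value $40,850.
Year 6: DB = ⌊$40,850 × 125%/8⌋ = $6,382; SL = ⌊$26,550/3⌋ = $8,850 → take SL $8,850. Book value $32,000.
Accumulated through year 6 = $98,058 − $32,000 = $66,058.

$66,058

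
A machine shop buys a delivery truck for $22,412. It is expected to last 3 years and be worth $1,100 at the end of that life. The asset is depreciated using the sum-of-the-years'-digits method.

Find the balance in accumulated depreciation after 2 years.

$17,760

Depreciable base = $22,412 − $1,100 = $21,312.
Sum of the years' digits = 3+2+1 = 6.
Year 1: $21,312 × 3/6 = $10,656. Book value $11,756.
Year 2: $21,312 × 2/6 = $7,104. Book value $4,652.
Accumulated through year 2 = $22,412 − $4,652 = $17,760.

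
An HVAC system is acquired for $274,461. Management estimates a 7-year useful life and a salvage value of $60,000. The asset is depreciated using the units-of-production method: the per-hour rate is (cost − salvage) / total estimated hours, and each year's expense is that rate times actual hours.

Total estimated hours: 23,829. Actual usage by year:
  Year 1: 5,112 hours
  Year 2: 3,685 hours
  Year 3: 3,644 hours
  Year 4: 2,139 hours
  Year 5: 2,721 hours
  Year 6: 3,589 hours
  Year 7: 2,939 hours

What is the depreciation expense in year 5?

Depreciable base = $274,461 − $60,000 = $214,461.
Rate = $214,461 / 23,829 hours = $9 per hour.
Year 1: 5,112 × $9 = $46,008. Book value $228,453.
Year 2: 3,685 × $9 = $33,165. Book value $195,288.
Year 3: 3,644 × $9 = $32,796. Book value $162,492.
Year 4: 2,139 × $9 = $19,251. Book value $143,241.
Year 5: 2,721 × $9 = $24,489. Book value $118,752.

$24,489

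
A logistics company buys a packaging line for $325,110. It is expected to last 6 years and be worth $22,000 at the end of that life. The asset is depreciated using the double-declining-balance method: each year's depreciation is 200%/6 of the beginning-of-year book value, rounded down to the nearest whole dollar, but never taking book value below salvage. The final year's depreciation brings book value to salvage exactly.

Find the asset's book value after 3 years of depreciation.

$96,330

Depreciable base = $325,110 − $22,000 = $303,110.
Year 1: ⌊$325,110 × 200%/6⌋ = $108,370. Book value $216,740.
Year 2: ⌊$216,740 × 200%/6⌋ = $72,246. Book value $144,494.
Year 3: ⌊$144,494 × 200%/6⌋ = $48,164. Book value $96,330.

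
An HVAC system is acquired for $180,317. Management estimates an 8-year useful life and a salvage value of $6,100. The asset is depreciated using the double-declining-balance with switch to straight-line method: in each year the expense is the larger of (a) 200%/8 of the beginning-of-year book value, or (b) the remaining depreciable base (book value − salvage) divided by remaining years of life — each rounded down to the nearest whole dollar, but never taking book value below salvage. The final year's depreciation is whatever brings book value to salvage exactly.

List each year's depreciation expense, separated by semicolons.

Depreciable base = $180,317 − $6,100 = $174,217.
Year 1: DB = ⌊$180,317 × 200%/8⌋ = $45,079; SL = ⌊$174,217/8⌋ = $21,777 → take DB $45,079. Book value $135,238.
Year 2: DB = ⌊$135,238 × 200%/8⌋ = $33,809; SL = ⌊$129,138/7⌋ = $18,448 → take DB $33,809. Book value $101,429.
Year 3: DB = ⌊$101,429 × 200%/8⌋ = $25,357; SL = ⌊$95,329/6⌋ = $15,888 → take DB $25,357. Book value $76,072.
Year 4: DB = ⌊$76,072 × 200%/8⌋ = $19,018; SL = ⌊$69,972/5⌋ = $13,994 → take DB $19,018. Book value $57,054.
Year 5: DB = ⌊$57,054 × 200%/8⌋ = $14,263; SL = ⌊$50,954/4⌋ = $12,738 → take DB $14,263. Book value $42,791.
Year 6: DB = ⌊$42,791 × 200%/8⌋ = $10,697; SL = ⌊$36,691/3⌋ = $12,230 → take SL $12,230. Book value $30,561.
Year 7: DB = ⌊$30,561 × 200%/8⌋ = $7,640; SL = ⌊$24,461/2⌋ = $12,230 → take SL $12,230. Book value $18,331.
Year 8 (final): $18,331 − $6,100 = $12,231. Book value $6,100.

$45,079; $33,809; $25,357; $19,018; $14,263; $12,230; $12,230; $12,231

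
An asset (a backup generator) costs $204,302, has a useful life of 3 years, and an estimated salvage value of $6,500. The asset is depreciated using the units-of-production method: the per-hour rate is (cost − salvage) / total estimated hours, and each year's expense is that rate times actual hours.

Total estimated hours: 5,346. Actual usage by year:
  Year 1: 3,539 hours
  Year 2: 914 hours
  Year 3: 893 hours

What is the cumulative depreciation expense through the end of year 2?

$164,761

Depreciable base = $204,302 − $6,500 = $197,802.
Rate = $197,802 / 5,346 hours = $37 per hour.
Year 1: 3,539 × $37 = $130,943. Book value $73,359.
Year 2: 914 × $37 = $33,818. Book value $39,541.
Accumulated through year 2 = $204,302 − $39,541 = $164,761.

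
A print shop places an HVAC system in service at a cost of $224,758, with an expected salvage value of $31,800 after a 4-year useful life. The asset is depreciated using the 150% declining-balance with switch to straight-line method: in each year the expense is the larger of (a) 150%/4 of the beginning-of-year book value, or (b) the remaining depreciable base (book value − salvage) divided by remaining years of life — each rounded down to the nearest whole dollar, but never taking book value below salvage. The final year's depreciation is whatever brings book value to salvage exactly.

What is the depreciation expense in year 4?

Depreciable base = $224,758 − $31,800 = $192,958.
Year 1: DB = ⌊$224,758 × 150%/4⌋ = $84,284; SL = ⌊$192,958/4⌋ = $48,239 → take DB $84,284. Book value $140,474.
Year 2: DB = ⌊$140,474 × 150%/4⌋ = $52,677; SL = ⌊$108,674/3⌋ = $36,224 → take DB $52,677. Book value $87,797.
Year 3: DB = ⌊$87,797 × 150%/4⌋ = $32,923; SL = ⌊$55,997/2⌋ = $27,998 → take DB $32,923. Book value $54,874.
Year 4 (final): $54,874 − $31,800 = $23,074. Book value $31,800.

$23,074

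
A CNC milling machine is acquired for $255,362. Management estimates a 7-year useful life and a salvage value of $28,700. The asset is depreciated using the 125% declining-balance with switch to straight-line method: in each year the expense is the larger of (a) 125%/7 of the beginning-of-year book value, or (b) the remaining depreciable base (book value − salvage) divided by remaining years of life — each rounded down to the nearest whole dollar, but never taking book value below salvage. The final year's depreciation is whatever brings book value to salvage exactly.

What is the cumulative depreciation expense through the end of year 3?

$113,825

Depreciable base = $255,362 − $28,700 = $226,662.
Year 1: DB = ⌊$255,362 × 125%/7⌋ = $45,600; SL = ⌊$226,662/7⌋ = $32,380 → take DB $45,600. Book value $209,762.
Year 2: DB = ⌊$209,762 × 125%/7⌋ = $37,457; SL = ⌊$181,062/6⌋ = $30,177 → take DB $37,457. Book value $172,305.
Year 3: DB = ⌊$172,305 × 125%/7⌋ = $30,768; SL = ⌊$143,605/5⌋ = $28,721 → take DB $30,768. Book value $141,537.
Accumulated through year 3 = $255,362 − $141,537 = $113,825.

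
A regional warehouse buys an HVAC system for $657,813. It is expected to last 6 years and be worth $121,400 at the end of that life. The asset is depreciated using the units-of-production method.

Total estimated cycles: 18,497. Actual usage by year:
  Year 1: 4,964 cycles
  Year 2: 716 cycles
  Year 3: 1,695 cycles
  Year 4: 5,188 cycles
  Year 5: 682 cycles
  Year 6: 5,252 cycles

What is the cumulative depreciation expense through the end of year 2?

$164,720

Depreciable base = $657,813 − $121,400 = $536,413.
Rate = $536,413 / 18,497 cycles = $29 per cycle.
Year 1: 4,964 × $29 = $143,956. Book value $513,857.
Year 2: 716 × $29 = $20,764. Book value $493,093.
Accumulated through year 2 = $657,813 − $493,093 = $164,720.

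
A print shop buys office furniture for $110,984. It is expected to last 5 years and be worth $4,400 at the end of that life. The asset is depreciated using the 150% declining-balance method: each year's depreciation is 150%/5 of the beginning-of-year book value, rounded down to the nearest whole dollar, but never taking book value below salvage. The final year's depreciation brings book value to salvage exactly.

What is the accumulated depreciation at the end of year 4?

$84,335

Depreciable base = $110,984 − $4,400 = $106,584.
Year 1: ⌊$110,984 × 150%/5⌋ = $33,295. Book value $77,689.
Year 2: ⌊$77,689 × 150%/5⌋ = $23,306. Book value $54,383.
Year 3: ⌊$54,383 × 150%/5⌋ = $16,314. Book value $38,069.
Year 4: ⌊$38,069 × 150%/5⌋ = $11,420. Book value $26,649.
Accumulated through year 4 = $110,984 − $26,649 = $84,335.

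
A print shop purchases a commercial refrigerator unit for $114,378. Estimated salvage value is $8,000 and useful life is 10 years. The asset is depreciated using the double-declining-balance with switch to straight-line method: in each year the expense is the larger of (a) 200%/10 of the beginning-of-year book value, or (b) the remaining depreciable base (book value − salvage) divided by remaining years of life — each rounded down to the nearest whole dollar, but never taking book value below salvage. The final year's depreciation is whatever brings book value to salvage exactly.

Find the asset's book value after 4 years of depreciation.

$46,851

Depreciable base = $114,378 − $8,000 = $106,378.
Year 1: DB = ⌊$114,378 × 200%/10⌋ = $22,875; SL = ⌊$106,378/10⌋ = $10,637 → take DB $22,875. Book value $91,503.
Year 2: DB = ⌊$91,503 × 200%/10⌋ = $18,300; SL = ⌊$83,503/9⌋ = $9,278 → take DB $18,300. Book value $73,203.
Year 3: DB = ⌊$73,203 × 200%/10⌋ = $14,640; SL = ⌊$65,203/8⌋ = $8,150 → take DB $14,640. Book value $58,563.
Year 4: DB = ⌊$58,563 × 200%/10⌋ = $11,712; SL = ⌊$50,563/7⌋ = $7,223 → take DB $11,712. Book value $46,851.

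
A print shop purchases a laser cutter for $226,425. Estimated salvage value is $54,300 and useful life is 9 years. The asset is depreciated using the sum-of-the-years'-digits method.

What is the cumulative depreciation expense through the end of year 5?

Depreciable base = $226,425 − $54,300 = $172,125.
Sum of the years' digits = 9+8+7+6+5+4+3+2+1 = 45.
Year 1: $172,125 × 9/45 = $34,425. Book value $192,000.
Year 2: $172,125 × 8/45 = $30,600. Book value $161,400.
Year 3: $172,125 × 7/45 = $26,775. Book value $134,625.
Year 4: $172,125 × 6/45 = $22,950. Book value $111,675.
Year 5: $172,125 × 5/45 = $19,125. Book value $92,550.
Accumulated through year 5 = $226,425 − $92,550 = $133,875.

$133,875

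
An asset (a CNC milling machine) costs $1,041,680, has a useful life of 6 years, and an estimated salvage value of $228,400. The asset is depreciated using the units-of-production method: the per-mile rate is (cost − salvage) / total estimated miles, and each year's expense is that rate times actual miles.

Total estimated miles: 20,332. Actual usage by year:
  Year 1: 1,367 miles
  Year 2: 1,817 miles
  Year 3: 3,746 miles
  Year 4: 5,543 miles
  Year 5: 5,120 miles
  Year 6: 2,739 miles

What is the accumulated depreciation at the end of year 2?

Depreciable base = $1,041,680 − $228,400 = $813,280.
Rate = $813,280 / 20,332 miles = $40 per mile.
Year 1: 1,367 × $40 = $54,680. Book value $987,000.
Year 2: 1,817 × $40 = $72,680. Book value $914,320.
Accumulated through year 2 = $1,041,680 − $914,320 = $127,360.

$127,360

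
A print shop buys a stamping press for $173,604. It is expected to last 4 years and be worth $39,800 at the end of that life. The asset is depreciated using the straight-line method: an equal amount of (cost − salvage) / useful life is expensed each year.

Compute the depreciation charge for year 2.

$33,451

Depreciable base = $173,604 − $39,800 = $133,804.
Annual expense = $133,804 / 4 = $33,451.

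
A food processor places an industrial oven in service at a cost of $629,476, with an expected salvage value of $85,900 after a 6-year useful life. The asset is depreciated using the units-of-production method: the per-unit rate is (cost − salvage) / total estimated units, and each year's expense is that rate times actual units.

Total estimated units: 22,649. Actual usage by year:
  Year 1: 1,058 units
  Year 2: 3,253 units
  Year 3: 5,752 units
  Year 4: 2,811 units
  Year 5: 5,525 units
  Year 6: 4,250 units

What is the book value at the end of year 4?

$320,500

Depreciable base = $629,476 − $85,900 = $543,576.
Rate = $543,576 / 22,649 units = $24 per unit.
Year 1: 1,058 × $24 = $25,392. Book value $604,084.
Year 2: 3,253 × $24 = $78,072. Book value $526,012.
Year 3: 5,752 × $24 = $138,048. Book value $387,964.
Year 4: 2,811 × $24 = $67,464. Book value $320,500.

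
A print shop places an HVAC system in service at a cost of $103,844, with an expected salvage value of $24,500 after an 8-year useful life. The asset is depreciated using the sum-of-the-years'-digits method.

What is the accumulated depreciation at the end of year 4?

Depreciable base = $103,844 − $24,500 = $79,344.
Sum of the years' digits = 8+7+6+5+4+3+2+1 = 36.
Year 1: $79,344 × 8/36 = $17,632. Book value $86,212.
Year 2: $79,344 × 7/36 = $15,428. Book value $70,784.
Year 3: $79,344 × 6/36 = $13,224. Book value $57,560.
Year 4: $79,344 × 5/36 = $11,020. Book value $46,540.
Accumulated through year 4 = $103,844 − $46,540 = $57,304.

$57,304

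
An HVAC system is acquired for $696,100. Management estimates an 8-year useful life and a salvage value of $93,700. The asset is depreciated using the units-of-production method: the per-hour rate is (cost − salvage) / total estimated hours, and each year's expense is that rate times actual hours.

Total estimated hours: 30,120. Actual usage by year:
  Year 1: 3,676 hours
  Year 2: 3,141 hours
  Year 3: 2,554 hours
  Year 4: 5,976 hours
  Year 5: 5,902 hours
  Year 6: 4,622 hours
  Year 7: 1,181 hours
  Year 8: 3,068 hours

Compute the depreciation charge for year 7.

$23,620

Depreciable base = $696,100 − $93,700 = $602,400.
Rate = $602,400 / 30,120 hours = $20 per hour.
Year 1: 3,676 × $20 = $73,520. Book value $622,580.
Year 2: 3,141 × $20 = $62,820. Book value $559,760.
Year 3: 2,554 × $20 = $51,080. Book value $508,680.
Year 4: 5,976 × $20 = $119,520. Book value $389,160.
Year 5: 5,902 × $20 = $118,040. Book value $271,120.
Year 6: 4,622 × $20 = $92,440. Book value $178,680.
Year 7: 1,181 × $20 = $23,620. Book value $155,060.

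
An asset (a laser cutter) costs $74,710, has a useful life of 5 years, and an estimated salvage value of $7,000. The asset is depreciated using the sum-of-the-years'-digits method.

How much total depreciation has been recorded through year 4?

Depreciable base = $74,710 − $7,000 = $67,710.
Sum of the years' digits = 5+4+3+2+1 = 15.
Year 1: $67,710 × 5/15 = $22,570. Book value $52,140.
Year 2: $67,710 × 4/15 = $18,056. Book value $34,084.
Year 3: $67,710 × 3/15 = $13,542. Book value $20,542.
Year 4: $67,710 × 2/15 = $9,028. Book value $11,514.
Accumulated through year 4 = $74,710 − $11,514 = $63,196.

$63,196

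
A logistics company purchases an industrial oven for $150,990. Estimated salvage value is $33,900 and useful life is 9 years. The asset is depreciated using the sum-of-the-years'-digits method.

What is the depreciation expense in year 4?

$15,612

Depreciable base = $150,990 − $33,900 = $117,090.
Sum of the years' digits = 9+8+7+6+5+4+3+2+1 = 45.
Year 1: $117,090 × 9/45 = $23,418. Book value $127,572.
Year 2: $117,090 × 8/45 = $20,816. Book value $106,756.
Year 3: $117,090 × 7/45 = $18,214. Book value $88,542.
Year 4: $117,090 × 6/45 = $15,612. Book value $72,930.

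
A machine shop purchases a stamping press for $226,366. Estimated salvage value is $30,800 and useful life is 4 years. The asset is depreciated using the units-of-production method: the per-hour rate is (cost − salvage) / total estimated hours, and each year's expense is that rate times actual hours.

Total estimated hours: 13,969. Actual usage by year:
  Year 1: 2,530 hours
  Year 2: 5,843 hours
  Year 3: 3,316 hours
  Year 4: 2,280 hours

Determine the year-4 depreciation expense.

$31,920

Depreciable base = $226,366 − $30,800 = $195,566.
Rate = $195,566 / 13,969 hours = $14 per hour.
Year 1: 2,530 × $14 = $35,420. Book value $190,946.
Year 2: 5,843 × $14 = $81,802. Book value $109,144.
Year 3: 3,316 × $14 = $46,424. Book value $62,720.
Year 4: 2,280 × $14 = $31,920. Book value $30,800.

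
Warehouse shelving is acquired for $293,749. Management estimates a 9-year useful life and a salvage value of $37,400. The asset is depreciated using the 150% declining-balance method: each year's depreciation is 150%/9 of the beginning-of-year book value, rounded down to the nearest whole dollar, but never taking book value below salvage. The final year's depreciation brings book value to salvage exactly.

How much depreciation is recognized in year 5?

$23,610

Depreciable base = $293,749 − $37,400 = $256,349.
Year 1: ⌊$293,749 × 150%/9⌋ = $48,958. Book value $244,791.
Year 2: ⌊$244,791 × 150%/9⌋ = $40,798. Book value $203,993.
Year 3: ⌊$203,993 × 150%/9⌋ = $33,998. Book value $169,995.
Year 4: ⌊$169,995 × 150%/9⌋ = $28,332. Book value $141,663.
Year 5: ⌊$141,663 × 150%/9⌋ = $23,610. Book value $118,053.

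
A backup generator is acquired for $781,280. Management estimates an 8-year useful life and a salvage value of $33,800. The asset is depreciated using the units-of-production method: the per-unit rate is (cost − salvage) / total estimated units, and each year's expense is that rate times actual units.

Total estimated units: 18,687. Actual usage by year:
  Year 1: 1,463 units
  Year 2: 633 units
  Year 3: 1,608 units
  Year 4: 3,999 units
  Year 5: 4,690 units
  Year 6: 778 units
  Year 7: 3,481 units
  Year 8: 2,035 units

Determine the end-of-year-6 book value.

Depreciable base = $781,280 − $33,800 = $747,480.
Rate = $747,480 / 18,687 units = $40 per unit.
Year 1: 1,463 × $40 = $58,520. Book value $722,760.
Year 2: 633 × $40 = $25,320. Book value $697,440.
Year 3: 1,608 × $40 = $64,320. Book value $633,120.
Year 4: 3,999 × $40 = $159,960. Book value $473,160.
Year 5: 4,690 × $40 = $187,600. Book value $285,560.
Year 6: 778 × $40 = $31,120. Book value $254,440.

$254,440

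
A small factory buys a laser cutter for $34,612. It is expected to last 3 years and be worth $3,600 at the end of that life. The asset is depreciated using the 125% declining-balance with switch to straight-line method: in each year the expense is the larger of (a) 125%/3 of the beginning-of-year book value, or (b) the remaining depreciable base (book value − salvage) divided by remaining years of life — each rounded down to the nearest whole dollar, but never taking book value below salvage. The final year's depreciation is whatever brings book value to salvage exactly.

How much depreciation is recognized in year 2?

$8,412

Depreciable base = $34,612 − $3,600 = $31,012.
Year 1: DB = ⌊$34,612 × 125%/3⌋ = $14,421; SL = ⌊$31,012/3⌋ = $10,337 → take DB $14,421. Book value $20,191.
Year 2: DB = ⌊$20,191 × 125%/3⌋ = $8,412; SL = ⌊$16,591/2⌋ = $8,295 → take DB $8,412. Book value $11,779.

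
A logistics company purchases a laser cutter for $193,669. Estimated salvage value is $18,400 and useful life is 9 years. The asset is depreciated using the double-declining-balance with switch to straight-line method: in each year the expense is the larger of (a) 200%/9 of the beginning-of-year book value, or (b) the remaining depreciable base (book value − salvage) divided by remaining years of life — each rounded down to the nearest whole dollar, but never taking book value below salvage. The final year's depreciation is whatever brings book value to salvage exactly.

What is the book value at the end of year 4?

Depreciable base = $193,669 − $18,400 = $175,269.
Year 1: DB = ⌊$193,669 × 200%/9⌋ = $43,037; SL = ⌊$175,269/9⌋ = $19,474 → take DB $43,037. Book value $150,632.
Year 2: DB = ⌊$150,632 × 200%/9⌋ = $33,473; SL = ⌊$132,232/8⌋ = $16,529 → take DB $33,473. Book value $117,159.
Year 3: DB = ⌊$117,159 × 200%/9⌋ = $26,035; SL = ⌊$98,759/7⌋ = $14,108 → take DB $26,035. Book value $91,124.
Year 4: DB = ⌊$91,124 × 200%/9⌋ = $20,249; SL = ⌊$72,724/6⌋ = $12,120 → take DB $20,249. Book value $70,875.

$70,875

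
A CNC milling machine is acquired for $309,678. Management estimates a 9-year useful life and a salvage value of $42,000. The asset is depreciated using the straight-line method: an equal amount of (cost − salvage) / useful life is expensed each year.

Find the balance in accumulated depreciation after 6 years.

$178,452

Depreciable base = $309,678 − $42,000 = $267,678.
Annual expense = $267,678 / 9 = $29,742.
End of year 1: book value $279,936.
End of year 2: book value $250,194.
End of year 3: book value $220,452.
End of year 4: book value $190,710.
End of year 5: book value $160,968.
End of year 6: book value $131,226.
Accumulated through year 6 = $309,678 − $131,226 = $178,452.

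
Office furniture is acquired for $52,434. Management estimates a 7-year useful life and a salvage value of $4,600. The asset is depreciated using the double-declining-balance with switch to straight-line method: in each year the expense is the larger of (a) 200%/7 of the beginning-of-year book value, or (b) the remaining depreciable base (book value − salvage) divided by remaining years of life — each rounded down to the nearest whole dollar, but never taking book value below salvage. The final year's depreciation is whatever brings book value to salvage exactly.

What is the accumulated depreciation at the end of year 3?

$33,324

Depreciable base = $52,434 − $4,600 = $47,834.
Year 1: DB = ⌊$52,434 × 200%/7⌋ = $14,981; SL = ⌊$47,834/7⌋ = $6,833 → take DB $14,981. Book value $37,453.
Year 2: DB = ⌊$37,453 × 200%/7⌋ = $10,700; SL = ⌊$32,853/6⌋ = $5,475 → take DB $10,700. Book value $26,753.
Year 3: DB = ⌊$26,753 × 200%/7⌋ = $7,643; SL = ⌊$22,153/5⌋ = $4,430 → take DB $7,643. Book value $19,110.
Accumulated through year 3 = $52,434 − $19,110 = $33,324.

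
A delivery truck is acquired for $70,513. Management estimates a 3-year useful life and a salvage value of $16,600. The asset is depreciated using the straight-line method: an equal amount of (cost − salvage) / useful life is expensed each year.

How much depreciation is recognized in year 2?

Depreciable base = $70,513 − $16,600 = $53,913.
Annual expense = $53,913 / 3 = $17,971.

$17,971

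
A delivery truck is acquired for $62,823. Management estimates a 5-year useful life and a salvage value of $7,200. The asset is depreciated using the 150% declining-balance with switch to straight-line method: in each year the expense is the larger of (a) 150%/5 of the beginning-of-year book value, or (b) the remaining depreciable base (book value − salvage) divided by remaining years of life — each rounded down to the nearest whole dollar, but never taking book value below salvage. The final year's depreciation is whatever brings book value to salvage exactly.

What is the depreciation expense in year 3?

$9,235

Depreciable base = $62,823 − $7,200 = $55,623.
Year 1: DB = ⌊$62,823 × 150%/5⌋ = $18,846; SL = ⌊$55,623/5⌋ = $11,124 → take DB $18,846. Book value $43,977.
Year 2: DB = ⌊$43,977 × 150%/5⌋ = $13,193; SL = ⌊$36,777/4⌋ = $9,194 → take DB $13,193. Book value $30,784.
Year 3: DB = ⌊$30,784 × 150%/5⌋ = $9,235; SL = ⌊$23,584/3⌋ = $7,861 → take DB $9,235. Book value $21,549.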